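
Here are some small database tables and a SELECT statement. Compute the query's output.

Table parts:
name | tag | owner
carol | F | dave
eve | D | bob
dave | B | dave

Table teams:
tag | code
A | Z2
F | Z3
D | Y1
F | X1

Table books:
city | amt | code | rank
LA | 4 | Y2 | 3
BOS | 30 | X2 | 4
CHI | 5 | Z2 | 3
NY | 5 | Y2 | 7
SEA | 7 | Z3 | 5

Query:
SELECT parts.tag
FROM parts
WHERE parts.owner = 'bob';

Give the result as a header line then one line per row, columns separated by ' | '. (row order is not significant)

After WHERE (1 rows):
parts.name | parts.tag | parts.owner
eve | D | bob
After SELECT (1 rows):
parts.tag
D

== RESULT ==
parts.tag
D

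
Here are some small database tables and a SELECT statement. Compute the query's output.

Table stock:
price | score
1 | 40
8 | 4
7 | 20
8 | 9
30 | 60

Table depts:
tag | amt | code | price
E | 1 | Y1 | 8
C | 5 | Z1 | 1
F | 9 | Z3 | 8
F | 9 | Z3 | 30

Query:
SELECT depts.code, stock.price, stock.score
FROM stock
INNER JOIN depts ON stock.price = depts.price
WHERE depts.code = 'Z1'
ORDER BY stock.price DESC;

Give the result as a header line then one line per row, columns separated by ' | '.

== RESULT ==
depts.code | stock.price | stock.score
Z1 | 1 | 40

Derivation:
After JOIN depts (6 rows):
stock.price | stock.score | depts.tag | depts.amt | depts.code | depts.price
1 | 40 | C | 5 | Z1 | 1
8 | 4 | E | 1 | Y1 | 8
8 | 4 | F | 9 | Z3 | 8
8 | 9 | E | 1 | Y1 | 8
8 | 9 | F | 9 | Z3 | 8
30 | 60 | F | 9 | Z3 | 30
After WHERE (1 rows):
stock.price | stock.score | depts.tag | depts.amt | depts.code | depts.price
1 | 40 | C | 5 | Z1 | 1
After SELECT (1 rows):
depts.code | stock.price | stock.score
Z1 | 1 | 40
After ORDER BY (1 rows):
depts.code | stock.price | stock.score
Z1 | 1 | 40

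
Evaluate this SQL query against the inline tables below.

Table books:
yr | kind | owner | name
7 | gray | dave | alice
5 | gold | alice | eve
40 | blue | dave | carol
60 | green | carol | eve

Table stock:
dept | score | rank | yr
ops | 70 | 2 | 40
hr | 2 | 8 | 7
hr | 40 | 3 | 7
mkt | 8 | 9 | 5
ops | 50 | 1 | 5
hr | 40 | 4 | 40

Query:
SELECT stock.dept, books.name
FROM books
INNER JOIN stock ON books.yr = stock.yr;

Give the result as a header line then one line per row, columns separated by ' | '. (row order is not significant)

After JOIN stock (6 rows):
books.yr | books.kind | books.owner | books.name | stock.dept | stock.score | stock.rank | stock.yr
7 | gray | dave | alice | hr | 2 | 8 | 7
7 | gray | dave | alice | hr | 40 | 3 | 7
5 | gold | alice | eve | mkt | 8 | 9 | 5
5 | gold | alice | eve | ops | 50 | 1 | 5
40 | blue | dave | carol | ops | 70 | 2 | 40
40 | blue | dave | carol | hr | 40 | 4 | 40
After SELECT (6 rows):
stock.dept | books.name
hr | alice
hr | alice
mkt | eve
ops | eve
ops | carol
hr | carol

== RESULT ==
stock.dept | books.name
hr | alice
hr | alice
mkt | eve
ops | eve
ops | carol
hr | carol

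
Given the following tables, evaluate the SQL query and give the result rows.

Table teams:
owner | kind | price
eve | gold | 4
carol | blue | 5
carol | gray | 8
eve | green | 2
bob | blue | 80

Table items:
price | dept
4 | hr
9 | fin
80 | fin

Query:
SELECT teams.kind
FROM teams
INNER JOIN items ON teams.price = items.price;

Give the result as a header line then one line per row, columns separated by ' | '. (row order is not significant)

== RESULT ==
teams.kind
gold
blue

Derivation:
After JOIN items (2 rows):
teams.owner | teams.kind | teams.price | items.price | items.dept
eve | gold | 4 | 4 | hr
bob | blue | 80 | 80 | fin
After SELECT (2 rows):
teams.kind
gold
blue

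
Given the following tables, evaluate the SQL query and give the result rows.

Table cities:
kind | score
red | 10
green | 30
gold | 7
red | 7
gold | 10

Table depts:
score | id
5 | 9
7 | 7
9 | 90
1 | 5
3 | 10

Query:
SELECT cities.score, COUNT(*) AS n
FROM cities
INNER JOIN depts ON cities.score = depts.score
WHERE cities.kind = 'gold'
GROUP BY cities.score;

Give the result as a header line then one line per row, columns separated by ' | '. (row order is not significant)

== RESULT ==
cities.score | n
7 | 1

Derivation:
After JOIN depts (2 rows):
cities.kind | cities.score | depts.score | depts.id
gold | 7 | 7 | 7
red | 7 | 7 | 7
After WHERE (1 rows):
cities.kind | cities.score | depts.score | depts.id
gold | 7 | 7 | 7
After GROUP BY (1 rows):
cities.score | n
7 | 1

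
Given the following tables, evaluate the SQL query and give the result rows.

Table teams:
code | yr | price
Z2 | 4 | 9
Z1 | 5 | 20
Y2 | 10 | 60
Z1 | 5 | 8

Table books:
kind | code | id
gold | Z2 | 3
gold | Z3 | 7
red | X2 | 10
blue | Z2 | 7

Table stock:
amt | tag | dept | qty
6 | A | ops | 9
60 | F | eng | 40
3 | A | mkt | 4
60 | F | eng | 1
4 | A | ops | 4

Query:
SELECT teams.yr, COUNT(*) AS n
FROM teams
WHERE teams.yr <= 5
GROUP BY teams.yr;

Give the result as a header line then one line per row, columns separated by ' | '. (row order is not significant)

After WHERE (3 rows):
teams.code | teams.yr | teams.price
Z2 | 4 | 9
Z1 | 5 | 20
Z1 | 5 | 8
After GROUP BY (2 rows):
teams.yr | n
4 | 1
5 | 2

== RESULT ==
teams.yr | n
4 | 1
5 | 2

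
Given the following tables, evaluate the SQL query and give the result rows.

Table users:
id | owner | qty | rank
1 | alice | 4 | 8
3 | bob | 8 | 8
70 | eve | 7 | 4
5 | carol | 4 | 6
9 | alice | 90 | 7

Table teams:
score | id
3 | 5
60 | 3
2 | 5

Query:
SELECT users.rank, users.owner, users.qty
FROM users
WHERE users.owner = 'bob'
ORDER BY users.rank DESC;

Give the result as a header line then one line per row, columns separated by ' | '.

== RESULT ==
users.rank | users.owner | users.qty
8 | bob | 8

Derivation:
After WHERE (1 rows):
users.id | users.owner | users.qty | users.rank
3 | bob | 8 | 8
After SELECT (1 rows):
users.rank | users.owner | users.qty
8 | bob | 8
After ORDER BY (1 rows):
users.rank | users.owner | users.qty
8 | bob | 8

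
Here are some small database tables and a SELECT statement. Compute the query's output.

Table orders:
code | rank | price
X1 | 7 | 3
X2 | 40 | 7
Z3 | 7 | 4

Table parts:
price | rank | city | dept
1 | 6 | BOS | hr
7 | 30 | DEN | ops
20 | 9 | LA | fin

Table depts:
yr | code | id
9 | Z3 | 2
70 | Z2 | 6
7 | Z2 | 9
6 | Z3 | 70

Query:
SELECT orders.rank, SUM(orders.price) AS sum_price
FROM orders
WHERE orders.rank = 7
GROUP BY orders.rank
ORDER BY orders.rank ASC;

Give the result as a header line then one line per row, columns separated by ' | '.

After WHERE (2 rows):
orders.code | orders.rank | orders.price
X1 | 7 | 3
Z3 | 7 | 4
After GROUP BY (1 rows):
orders.rank | sum_price
7 | 7
After ORDER BY (1 rows):
orders.rank | sum_price
7 | 7

== RESULT ==
orders.rank | sum_price
7 | 7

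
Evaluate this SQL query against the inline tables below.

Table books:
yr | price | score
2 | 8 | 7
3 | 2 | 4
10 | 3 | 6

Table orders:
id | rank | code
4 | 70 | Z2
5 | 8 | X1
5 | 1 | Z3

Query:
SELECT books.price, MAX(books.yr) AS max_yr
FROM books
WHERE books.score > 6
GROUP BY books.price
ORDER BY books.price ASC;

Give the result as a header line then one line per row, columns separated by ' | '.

== RESULT ==
books.price | max_yr
8 | 2

Derivation:
After WHERE (1 rows):
books.yr | books.price | books.score
2 | 8 | 7
After GROUP BY (1 rows):
books.price | max_yr
8 | 2
After ORDER BY (1 rows):
books.price | max_yr
8 | 2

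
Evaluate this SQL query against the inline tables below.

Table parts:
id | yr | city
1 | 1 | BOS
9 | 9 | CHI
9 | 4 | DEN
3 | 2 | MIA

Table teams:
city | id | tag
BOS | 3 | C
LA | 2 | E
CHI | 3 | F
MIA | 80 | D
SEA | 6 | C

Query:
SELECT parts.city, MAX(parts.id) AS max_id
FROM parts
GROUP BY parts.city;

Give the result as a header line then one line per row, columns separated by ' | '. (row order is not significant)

== RESULT ==
parts.city | max_id
BOS | 1
CHI | 9
DEN | 9
MIA | 3

Derivation:
After GROUP BY (4 rows):
parts.city | max_id
BOS | 1
CHI | 9
DEN | 9
MIA | 3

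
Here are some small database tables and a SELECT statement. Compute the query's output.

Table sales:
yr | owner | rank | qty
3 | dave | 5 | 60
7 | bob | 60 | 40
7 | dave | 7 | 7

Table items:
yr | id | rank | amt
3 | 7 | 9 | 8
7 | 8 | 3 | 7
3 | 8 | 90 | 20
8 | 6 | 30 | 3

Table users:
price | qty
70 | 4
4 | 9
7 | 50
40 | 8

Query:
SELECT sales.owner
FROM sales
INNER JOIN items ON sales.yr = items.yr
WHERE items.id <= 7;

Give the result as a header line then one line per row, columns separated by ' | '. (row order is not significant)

== RESULT ==
sales.owner
dave

Derivation:
After JOIN items (4 rows):
sales.yr | sales.owner | sales.rank | sales.qty | items.yr | items.id | items.rank | items.amt
3 | dave | 5 | 60 | 3 | 7 | 9 | 8
3 | dave | 5 | 60 | 3 | 8 | 90 | 20
7 | bob | 60 | 40 | 7 | 8 | 3 | 7
7 | dave | 7 | 7 | 7 | 8 | 3 | 7
After WHERE (1 rows):
sales.yr | sales.owner | sales.rank | sales.qty | items.yr | items.id | items.rank | items.amt
3 | dave | 5 | 60 | 3 | 7 | 9 | 8
After SELECT (1 rows):
sales.owner
dave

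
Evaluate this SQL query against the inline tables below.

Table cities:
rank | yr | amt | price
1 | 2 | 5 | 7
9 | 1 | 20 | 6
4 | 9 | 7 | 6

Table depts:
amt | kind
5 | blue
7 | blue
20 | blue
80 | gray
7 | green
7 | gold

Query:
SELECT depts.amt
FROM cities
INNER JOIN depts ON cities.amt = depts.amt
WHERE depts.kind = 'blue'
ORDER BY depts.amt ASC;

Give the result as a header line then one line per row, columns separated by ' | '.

== RESULT ==
depts.amt
5
7
20

Derivation:
After JOIN depts (5 rows):
cities.rank | cities.yr | cities.amt | cities.price | depts.amt | depts.kind
1 | 2 | 5 | 7 | 5 | blue
9 | 1 | 20 | 6 | 20 | blue
4 | 9 | 7 | 6 | 7 | blue
4 | 9 | 7 | 6 | 7 | green
4 | 9 | 7 | 6 | 7 | gold
After WHERE (3 rows):
cities.rank | cities.yr | cities.amt | cities.price | depts.amt | depts.kind
1 | 2 | 5 | 7 | 5 | blue
9 | 1 | 20 | 6 | 20 | blue
4 | 9 | 7 | 6 | 7 | blue
After SELECT (3 rows):
depts.amt
5
20
7
After ORDER BY (3 rows):
depts.amt
5
7
20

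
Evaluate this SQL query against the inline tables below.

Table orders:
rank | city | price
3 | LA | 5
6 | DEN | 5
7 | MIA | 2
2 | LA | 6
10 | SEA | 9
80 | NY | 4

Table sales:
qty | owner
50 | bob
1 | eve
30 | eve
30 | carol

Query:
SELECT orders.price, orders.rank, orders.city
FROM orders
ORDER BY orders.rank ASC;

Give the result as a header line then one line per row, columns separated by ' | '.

After SELECT (6 rows):
orders.price | orders.rank | orders.city
5 | 3 | LA
5 | 6 | DEN
2 | 7 | MIA
6 | 2 | LA
9 | 10 | SEA
4 | 80 | NY
After ORDER BY (6 rows):
orders.price | orders.rank | orders.city
6 | 2 | LA
5 | 3 | LA
5 | 6 | DEN
2 | 7 | MIA
9 | 10 | SEA
4 | 80 | NY

== RESULT ==
orders.price | orders.rank | orders.city
6 | 2 | LA
5 | 3 | LA
5 | 6 | DEN
2 | 7 | MIA
9 | 10 | SEA
4 | 80 | NY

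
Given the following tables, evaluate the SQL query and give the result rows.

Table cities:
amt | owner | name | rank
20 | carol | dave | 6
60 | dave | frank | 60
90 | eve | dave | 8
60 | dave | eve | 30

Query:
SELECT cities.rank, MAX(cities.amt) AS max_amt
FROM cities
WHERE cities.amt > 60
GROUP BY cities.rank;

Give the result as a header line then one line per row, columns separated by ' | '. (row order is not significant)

== RESULT ==
cities.rank | max_amt
8 | 90

Derivation:
After WHERE (1 rows):
cities.amt | cities.owner | cities.name | cities.rank
90 | eve | dave | 8
After GROUP BY (1 rows):
cities.rank | max_amt
8 | 90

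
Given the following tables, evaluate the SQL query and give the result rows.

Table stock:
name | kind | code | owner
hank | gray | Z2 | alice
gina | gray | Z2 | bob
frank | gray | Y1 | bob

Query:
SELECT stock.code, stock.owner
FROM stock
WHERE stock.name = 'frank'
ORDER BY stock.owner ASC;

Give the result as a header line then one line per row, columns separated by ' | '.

After WHERE (1 rows):
stock.name | stock.kind | stock.code | stock.owner
frank | gray | Y1 | bob
After SELECT (1 rows):
stock.code | stock.owner
Y1 | bob
After ORDER BY (1 rows):
stock.code | stock.owner
Y1 | bob

== RESULT ==
stock.code | stock.owner
Y1 | bob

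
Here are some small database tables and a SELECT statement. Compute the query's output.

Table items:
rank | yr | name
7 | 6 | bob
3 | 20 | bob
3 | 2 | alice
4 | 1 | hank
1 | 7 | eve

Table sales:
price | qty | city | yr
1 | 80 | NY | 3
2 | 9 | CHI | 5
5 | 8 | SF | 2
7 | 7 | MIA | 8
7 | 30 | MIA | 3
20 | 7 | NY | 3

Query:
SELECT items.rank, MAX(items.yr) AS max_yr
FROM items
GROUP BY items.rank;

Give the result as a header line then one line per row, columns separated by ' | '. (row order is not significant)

== RESULT ==
items.rank | max_yr
7 | 6
3 | 20
4 | 1
1 | 7

Derivation:
After GROUP BY (4 rows):
items.rank | max_yr
7 | 6
3 | 20
4 | 1
1 | 7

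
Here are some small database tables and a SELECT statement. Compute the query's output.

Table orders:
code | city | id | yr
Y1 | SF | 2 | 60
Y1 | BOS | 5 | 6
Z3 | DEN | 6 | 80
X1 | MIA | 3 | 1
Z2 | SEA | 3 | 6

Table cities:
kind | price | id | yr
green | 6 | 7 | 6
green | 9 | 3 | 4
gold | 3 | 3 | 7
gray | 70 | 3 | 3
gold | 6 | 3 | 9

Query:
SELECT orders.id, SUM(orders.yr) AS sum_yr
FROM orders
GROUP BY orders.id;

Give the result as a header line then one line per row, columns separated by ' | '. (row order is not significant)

After GROUP BY (4 rows):
orders.id | sum_yr
2 | 60
5 | 6
6 | 80
3 | 7

== RESULT ==
orders.id | sum_yr
2 | 60
5 | 6
6 | 80
3 | 7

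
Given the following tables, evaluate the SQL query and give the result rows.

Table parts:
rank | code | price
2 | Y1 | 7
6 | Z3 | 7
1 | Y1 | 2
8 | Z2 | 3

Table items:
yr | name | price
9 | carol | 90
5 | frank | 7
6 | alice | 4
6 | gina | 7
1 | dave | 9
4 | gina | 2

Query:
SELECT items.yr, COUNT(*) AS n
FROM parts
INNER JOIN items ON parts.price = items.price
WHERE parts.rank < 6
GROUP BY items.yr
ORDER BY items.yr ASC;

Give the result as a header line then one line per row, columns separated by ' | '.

After JOIN items (5 rows):
parts.rank | parts.code | parts.price | items.yr | items.name | items.price
2 | Y1 | 7 | 5 | frank | 7
2 | Y1 | 7 | 6 | gina | 7
6 | Z3 | 7 | 5 | frank | 7
6 | Z3 | 7 | 6 | gina | 7
1 | Y1 | 2 | 4 | gina | 2
After WHERE (3 rows):
parts.rank | parts.code | parts.price | items.yr | items.name | items.price
2 | Y1 | 7 | 5 | frank | 7
2 | Y1 | 7 | 6 | gina | 7
1 | Y1 | 2 | 4 | gina | 2
After GROUP BY (3 rows):
items.yr | n
5 | 1
6 | 1
4 | 1
After ORDER BY (3 rows):
items.yr | n
4 | 1
5 | 1
6 | 1

== RESULT ==
items.yr | n
4 | 1
5 | 1
6 | 1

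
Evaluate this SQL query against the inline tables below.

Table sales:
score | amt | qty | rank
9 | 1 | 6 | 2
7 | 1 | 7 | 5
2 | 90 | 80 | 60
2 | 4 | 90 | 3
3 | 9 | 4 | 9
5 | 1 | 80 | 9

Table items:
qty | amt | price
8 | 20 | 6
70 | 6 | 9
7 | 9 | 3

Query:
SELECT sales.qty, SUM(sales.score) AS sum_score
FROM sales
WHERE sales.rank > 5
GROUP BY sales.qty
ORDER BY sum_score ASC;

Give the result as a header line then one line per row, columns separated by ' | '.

After WHERE (3 rows):
sales.score | sales.amt | sales.qty | sales.rank
2 | 90 | 80 | 60
3 | 9 | 4 | 9
5 | 1 | 80 | 9
After GROUP BY (2 rows):
sales.qty | sum_score
80 | 7
4 | 3
After ORDER BY (2 rows):
sales.qty | sum_score
4 | 3
80 | 7

== RESULT ==
sales.qty | sum_score
4 | 3
80 | 7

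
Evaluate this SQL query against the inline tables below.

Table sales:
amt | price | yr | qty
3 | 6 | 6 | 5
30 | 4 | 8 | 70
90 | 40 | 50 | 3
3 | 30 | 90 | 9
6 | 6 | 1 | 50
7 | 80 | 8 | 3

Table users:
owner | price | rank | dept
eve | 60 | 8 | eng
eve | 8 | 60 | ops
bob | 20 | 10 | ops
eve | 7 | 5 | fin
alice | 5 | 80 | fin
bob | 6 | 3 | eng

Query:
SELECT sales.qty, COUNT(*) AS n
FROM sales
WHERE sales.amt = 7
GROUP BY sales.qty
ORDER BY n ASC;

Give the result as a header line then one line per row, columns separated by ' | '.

After WHERE (1 rows):
sales.amt | sales.price | sales.yr | sales.qty
7 | 80 | 8 | 3
After GROUP BY (1 rows):
sales.qty | n
3 | 1
After ORDER BY (1 rows):
sales.qty | n
3 | 1

== RESULT ==
sales.qty | n
3 | 1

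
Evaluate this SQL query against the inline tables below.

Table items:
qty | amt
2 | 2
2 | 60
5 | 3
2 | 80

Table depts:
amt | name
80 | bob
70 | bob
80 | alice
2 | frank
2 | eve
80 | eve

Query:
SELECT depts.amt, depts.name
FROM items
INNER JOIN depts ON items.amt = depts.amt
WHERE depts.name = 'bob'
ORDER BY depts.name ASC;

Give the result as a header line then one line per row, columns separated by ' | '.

After JOIN depts (5 rows):
items.qty | items.amt | depts.amt | depts.name
2 | 2 | 2 | frank
2 | 2 | 2 | eve
2 | 80 | 80 | bob
2 | 80 | 80 | alice
2 | 80 | 80 | eve
After WHERE (1 rows):
items.qty | items.amt | depts.amt | depts.name
2 | 80 | 80 | bob
After SELECT (1 rows):
depts.amt | depts.name
80 | bob
After ORDER BY (1 rows):
depts.amt | depts.name
80 | bob

== RESULT ==
depts.amt | depts.name
80 | bob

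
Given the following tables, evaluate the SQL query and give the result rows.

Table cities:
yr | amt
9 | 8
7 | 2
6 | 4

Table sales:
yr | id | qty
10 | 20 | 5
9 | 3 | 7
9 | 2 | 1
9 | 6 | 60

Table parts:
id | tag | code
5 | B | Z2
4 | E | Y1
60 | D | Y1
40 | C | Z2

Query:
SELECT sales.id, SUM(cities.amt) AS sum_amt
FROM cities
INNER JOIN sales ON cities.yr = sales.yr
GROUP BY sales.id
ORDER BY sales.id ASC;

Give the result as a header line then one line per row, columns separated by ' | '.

After JOIN sales (3 rows):
cities.yr | cities.amt | sales.yr | sales.id | sales.qty
9 | 8 | 9 | 3 | 7
9 | 8 | 9 | 2 | 1
9 | 8 | 9 | 6 | 60
After GROUP BY (3 rows):
sales.id | sum_amt
3 | 8
2 | 8
6 | 8
After ORDER BY (3 rows):
sales.id | sum_amt
2 | 8
3 | 8
6 | 8

== RESULT ==
sales.id | sum_amt
2 | 8
3 | 8
6 | 8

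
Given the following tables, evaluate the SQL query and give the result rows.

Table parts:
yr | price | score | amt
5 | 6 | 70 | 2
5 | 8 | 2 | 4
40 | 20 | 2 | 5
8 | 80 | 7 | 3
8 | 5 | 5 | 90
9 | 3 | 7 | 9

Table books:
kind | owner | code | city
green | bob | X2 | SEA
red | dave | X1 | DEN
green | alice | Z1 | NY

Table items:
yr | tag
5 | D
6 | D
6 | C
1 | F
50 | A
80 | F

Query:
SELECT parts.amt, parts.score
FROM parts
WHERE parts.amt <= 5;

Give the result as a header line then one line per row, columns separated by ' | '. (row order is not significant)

After WHERE (4 rows):
parts.yr | parts.price | parts.score | parts.amt
5 | 6 | 70 | 2
5 | 8 | 2 | 4
40 | 20 | 2 | 5
8 | 80 | 7 | 3
After SELECT (4 rows):
parts.amt | parts.score
2 | 70
4 | 2
5 | 2
3 | 7

== RESULT ==
parts.amt | parts.score
2 | 70
4 | 2
5 | 2
3 | 7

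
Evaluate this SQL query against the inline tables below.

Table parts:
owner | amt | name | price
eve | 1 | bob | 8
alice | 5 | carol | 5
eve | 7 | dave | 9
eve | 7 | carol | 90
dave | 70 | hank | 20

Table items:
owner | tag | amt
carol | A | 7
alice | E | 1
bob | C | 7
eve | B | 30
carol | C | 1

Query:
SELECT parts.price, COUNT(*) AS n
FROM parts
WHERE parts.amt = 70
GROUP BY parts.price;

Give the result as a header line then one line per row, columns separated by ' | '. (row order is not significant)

== RESULT ==
parts.price | n
20 | 1

Derivation:
After WHERE (1 rows):
parts.owner | parts.amt | parts.name | parts.price
dave | 70 | hank | 20
After GROUP BY (1 rows):
parts.price | n
20 | 1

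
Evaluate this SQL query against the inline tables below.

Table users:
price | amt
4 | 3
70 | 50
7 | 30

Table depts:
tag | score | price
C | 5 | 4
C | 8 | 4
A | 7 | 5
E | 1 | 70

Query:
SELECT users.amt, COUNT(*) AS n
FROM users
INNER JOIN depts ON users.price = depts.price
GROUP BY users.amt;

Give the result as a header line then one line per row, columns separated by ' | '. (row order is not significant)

After JOIN depts (3 rows):
users.price | users.amt | depts.tag | depts.score | depts.price
4 | 3 | C | 5 | 4
4 | 3 | C | 8 | 4
70 | 50 | E | 1 | 70
After GROUP BY (2 rows):
users.amt | n
3 | 2
50 | 1

== RESULT ==
users.amt | n
3 | 2
50 | 1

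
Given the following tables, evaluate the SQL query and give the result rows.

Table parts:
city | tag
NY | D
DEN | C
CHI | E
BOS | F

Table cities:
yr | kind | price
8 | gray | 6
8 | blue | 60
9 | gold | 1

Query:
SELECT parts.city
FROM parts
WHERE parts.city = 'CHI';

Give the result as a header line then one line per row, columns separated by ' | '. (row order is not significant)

After WHERE (1 rows):
parts.city | parts.tag
CHI | E
After SELECT (1 rows):
parts.city
CHI

== RESULT ==
parts.city
CHI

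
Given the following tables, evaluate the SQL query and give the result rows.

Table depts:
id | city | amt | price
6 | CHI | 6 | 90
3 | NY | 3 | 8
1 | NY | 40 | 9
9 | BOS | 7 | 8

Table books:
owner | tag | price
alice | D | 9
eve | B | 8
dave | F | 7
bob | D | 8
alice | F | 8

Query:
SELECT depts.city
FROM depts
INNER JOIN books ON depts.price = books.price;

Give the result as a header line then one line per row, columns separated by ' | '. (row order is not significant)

== RESULT ==
depts.city
NY
NY
NY
NY
BOS
BOS
BOS

Derivation:
After JOIN books (7 rows):
depts.id | depts.city | depts.amt | depts.price | books.owner | books.tag | books.price
3 | NY | 3 | 8 | eve | B | 8
3 | NY | 3 | 8 | bob | D | 8
3 | NY | 3 | 8 | alice | F | 8
1 | NY | 40 | 9 | alice | D | 9
9 | BOS | 7 | 8 | eve | B | 8
9 | BOS | 7 | 8 | bob | D | 8
9 | BOS | 7 | 8 | alice | F | 8
After SELECT (7 rows):
depts.city
NY
NY
NY
NY
BOS
BOS
BOS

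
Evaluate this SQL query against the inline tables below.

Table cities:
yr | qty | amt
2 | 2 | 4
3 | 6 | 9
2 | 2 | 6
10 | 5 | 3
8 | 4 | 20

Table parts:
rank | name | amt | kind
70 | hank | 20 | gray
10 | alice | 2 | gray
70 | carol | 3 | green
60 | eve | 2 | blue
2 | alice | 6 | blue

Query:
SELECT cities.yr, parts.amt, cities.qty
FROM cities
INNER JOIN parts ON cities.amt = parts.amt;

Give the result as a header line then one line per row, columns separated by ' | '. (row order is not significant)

After JOIN parts (3 rows):
cities.yr | cities.qty | cities.amt | parts.rank | parts.name | parts.amt | parts.kind
2 | 2 | 6 | 2 | alice | 6 | blue
10 | 5 | 3 | 70 | carol | 3 | green
8 | 4 | 20 | 70 | hank | 20 | gray
After SELECT (3 rows):
cities.yr | parts.amt | cities.qty
2 | 6 | 2
10 | 3 | 5
8 | 20 | 4

== RESULT ==
cities.yr | parts.amt | cities.qty
2 | 6 | 2
10 | 3 | 5
8 | 20 | 4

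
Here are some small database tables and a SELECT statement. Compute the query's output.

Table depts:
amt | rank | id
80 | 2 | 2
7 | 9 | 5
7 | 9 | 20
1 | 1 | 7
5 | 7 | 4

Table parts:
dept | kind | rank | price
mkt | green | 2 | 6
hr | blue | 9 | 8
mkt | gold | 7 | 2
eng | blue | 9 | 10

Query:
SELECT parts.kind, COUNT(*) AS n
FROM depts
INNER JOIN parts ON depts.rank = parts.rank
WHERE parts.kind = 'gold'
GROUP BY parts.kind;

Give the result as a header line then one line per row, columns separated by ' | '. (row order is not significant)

== RESULT ==
parts.kind | n
gold | 1

Derivation:
After JOIN parts (6 rows):
depts.amt | depts.rank | depts.id | parts.dept | parts.kind | parts.rank | parts.price
80 | 2 | 2 | mkt | green | 2 | 6
7 | 9 | 5 | hr | blue | 9 | 8
7 | 9 | 5 | eng | blue | 9 | 10
7 | 9 | 20 | hr | blue | 9 | 8
7 | 9 | 20 | eng | blue | 9 | 10
5 | 7 | 4 | mkt | gold | 7 | 2
After WHERE (1 rows):
depts.amt | depts.rank | depts.id | parts.dept | parts.kind | parts.rank | parts.price
5 | 7 | 4 | mkt | gold | 7 | 2
After GROUP BY (1 rows):
parts.kind | n
gold | 1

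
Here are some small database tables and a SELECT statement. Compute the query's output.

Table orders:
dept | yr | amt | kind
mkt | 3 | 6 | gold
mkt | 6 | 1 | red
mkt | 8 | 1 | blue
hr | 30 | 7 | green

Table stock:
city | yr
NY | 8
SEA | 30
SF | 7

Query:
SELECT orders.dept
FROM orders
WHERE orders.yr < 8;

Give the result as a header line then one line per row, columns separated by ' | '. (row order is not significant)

== RESULT ==
orders.dept
mkt
mkt

Derivation:
After WHERE (2 rows):
orders.dept | orders.yr | orders.amt | orders.kind
mkt | 3 | 6 | gold
mkt | 6 | 1 | red
After SELECT (2 rows):
orders.dept
mkt
mkt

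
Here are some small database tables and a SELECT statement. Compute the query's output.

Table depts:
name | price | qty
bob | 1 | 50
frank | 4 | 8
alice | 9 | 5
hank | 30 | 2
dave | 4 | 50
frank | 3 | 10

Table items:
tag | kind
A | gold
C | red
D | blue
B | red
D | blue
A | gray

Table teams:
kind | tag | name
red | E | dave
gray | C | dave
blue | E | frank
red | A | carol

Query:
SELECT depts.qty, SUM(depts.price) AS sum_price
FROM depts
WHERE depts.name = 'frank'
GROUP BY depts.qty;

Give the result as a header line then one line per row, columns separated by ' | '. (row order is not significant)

After WHERE (2 rows):
depts.name | depts.price | depts.qty
frank | 4 | 8
frank | 3 | 10
After GROUP BY (2 rows):
depts.qty | sum_price
8 | 4
10 | 3

== RESULT ==
depts.qty | sum_price
8 | 4
10 | 3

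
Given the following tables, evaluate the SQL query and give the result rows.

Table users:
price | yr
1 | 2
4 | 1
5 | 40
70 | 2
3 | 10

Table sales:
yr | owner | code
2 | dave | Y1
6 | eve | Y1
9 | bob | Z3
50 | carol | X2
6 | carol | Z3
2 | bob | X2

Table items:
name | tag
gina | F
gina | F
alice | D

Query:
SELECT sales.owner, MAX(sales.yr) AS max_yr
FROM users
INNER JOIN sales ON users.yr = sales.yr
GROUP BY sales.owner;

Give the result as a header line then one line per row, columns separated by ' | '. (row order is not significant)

== RESULT ==
sales.owner | max_yr
dave | 2
bob | 2

Derivation:
After JOIN sales (4 rows):
users.price | users.yr | sales.yr | sales.owner | sales.code
1 | 2 | 2 | dave | Y1
1 | 2 | 2 | bob | X2
70 | 2 | 2 | dave | Y1
70 | 2 | 2 | bob | X2
After GROUP BY (2 rows):
sales.owner | max_yr
dave | 2
bob | 2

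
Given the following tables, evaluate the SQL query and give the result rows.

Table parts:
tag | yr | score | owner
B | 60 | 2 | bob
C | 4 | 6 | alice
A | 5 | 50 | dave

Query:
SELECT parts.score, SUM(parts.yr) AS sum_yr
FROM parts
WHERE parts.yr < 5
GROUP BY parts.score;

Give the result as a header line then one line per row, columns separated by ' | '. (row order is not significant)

After WHERE (1 rows):
parts.tag | parts.yr | parts.score | parts.owner
C | 4 | 6 | alice
After GROUP BY (1 rows):
parts.score | sum_yr
6 | 4

== RESULT ==
parts.score | sum_yr
6 | 4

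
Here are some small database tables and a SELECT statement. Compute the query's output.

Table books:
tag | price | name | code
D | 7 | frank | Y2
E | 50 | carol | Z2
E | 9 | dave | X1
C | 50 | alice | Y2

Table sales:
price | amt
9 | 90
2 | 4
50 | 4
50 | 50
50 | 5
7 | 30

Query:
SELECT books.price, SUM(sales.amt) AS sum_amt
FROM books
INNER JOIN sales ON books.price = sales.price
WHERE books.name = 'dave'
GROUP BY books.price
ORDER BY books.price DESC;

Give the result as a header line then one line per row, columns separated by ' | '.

== RESULT ==
books.price | sum_amt
9 | 90

Derivation:
After JOIN sales (8 rows):
books.tag | books.price | books.name | books.code | sales.price | sales.amt
D | 7 | frank | Y2 | 7 | 30
E | 50 | carol | Z2 | 50 | 4
E | 50 | carol | Z2 | 50 | 50
E | 50 | carol | Z2 | 50 | 5
E | 9 | dave | X1 | 9 | 90
C | 50 | alice | Y2 | 50 | 4
C | 50 | alice | Y2 | 50 | 50
C | 50 | alice | Y2 | 50 | 5
After WHERE (1 rows):
books.tag | books.price | books.name | books.code | sales.price | sales.amt
E | 9 | dave | X1 | 9 | 90
After GROUP BY (1 rows):
books.price | sum_amt
9 | 90
After ORDER BY (1 rows):
books.price | sum_amt
9 | 90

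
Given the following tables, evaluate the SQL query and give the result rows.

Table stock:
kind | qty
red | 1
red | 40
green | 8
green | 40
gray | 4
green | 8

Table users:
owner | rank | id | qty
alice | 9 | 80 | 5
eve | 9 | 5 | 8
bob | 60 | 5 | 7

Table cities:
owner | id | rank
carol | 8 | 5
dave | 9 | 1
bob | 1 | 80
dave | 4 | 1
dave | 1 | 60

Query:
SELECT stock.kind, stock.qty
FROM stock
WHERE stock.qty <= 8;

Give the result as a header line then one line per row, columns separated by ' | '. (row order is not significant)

After WHERE (4 rows):
stock.kind | stock.qty
red | 1
green | 8
gray | 4
green | 8
After SELECT (4 rows):
stock.kind | stock.qty
red | 1
green | 8
gray | 4
green | 8

== RESULT ==
stock.kind | stock.qty
red | 1
green | 8
gray | 4
green | 8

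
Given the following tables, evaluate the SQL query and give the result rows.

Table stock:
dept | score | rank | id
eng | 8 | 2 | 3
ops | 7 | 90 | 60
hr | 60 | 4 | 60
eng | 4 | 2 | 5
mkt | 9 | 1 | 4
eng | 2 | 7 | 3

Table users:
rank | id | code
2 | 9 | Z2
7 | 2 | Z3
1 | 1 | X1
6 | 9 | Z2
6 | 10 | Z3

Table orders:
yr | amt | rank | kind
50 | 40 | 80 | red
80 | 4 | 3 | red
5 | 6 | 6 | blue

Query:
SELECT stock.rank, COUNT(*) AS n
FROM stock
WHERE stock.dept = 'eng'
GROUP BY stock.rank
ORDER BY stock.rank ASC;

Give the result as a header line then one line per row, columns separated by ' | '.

After WHERE (3 rows):
stock.dept | stock.score | stock.rank | stock.id
eng | 8 | 2 | 3
eng | 4 | 2 | 5
eng | 2 | 7 | 3
After GROUP BY (2 rows):
stock.rank | n
2 | 2
7 | 1
After ORDER BY (2 rows):
stock.rank | n
2 | 2
7 | 1

== RESULT ==
stock.rank | n
2 | 2
7 | 1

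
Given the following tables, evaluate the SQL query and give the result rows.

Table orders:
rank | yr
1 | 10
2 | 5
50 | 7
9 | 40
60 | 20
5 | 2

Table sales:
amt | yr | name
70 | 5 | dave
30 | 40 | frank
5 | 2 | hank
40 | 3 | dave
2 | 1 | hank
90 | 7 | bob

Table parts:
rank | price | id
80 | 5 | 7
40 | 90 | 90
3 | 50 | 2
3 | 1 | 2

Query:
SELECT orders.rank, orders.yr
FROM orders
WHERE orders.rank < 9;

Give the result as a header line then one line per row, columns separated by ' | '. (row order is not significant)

== RESULT ==
orders.rank | orders.yr
1 | 10
2 | 5
5 | 2

Derivation:
After WHERE (3 rows):
orders.rank | orders.yr
1 | 10
2 | 5
5 | 2
After SELECT (3 rows):
orders.rank | orders.yr
1 | 10
2 | 5
5 | 2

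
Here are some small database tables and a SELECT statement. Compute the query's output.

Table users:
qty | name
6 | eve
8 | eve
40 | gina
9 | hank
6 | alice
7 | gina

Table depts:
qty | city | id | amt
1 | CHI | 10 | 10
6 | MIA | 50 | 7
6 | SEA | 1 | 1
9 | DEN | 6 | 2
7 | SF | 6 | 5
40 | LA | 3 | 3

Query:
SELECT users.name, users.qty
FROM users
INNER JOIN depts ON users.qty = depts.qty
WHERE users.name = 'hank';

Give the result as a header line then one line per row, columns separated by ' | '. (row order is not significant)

After JOIN depts (7 rows):
users.qty | users.name | depts.qty | depts.city | depts.id | depts.amt
6 | eve | 6 | MIA | 50 | 7
6 | eve | 6 | SEA | 1 | 1
40 | gina | 40 | LA | 3 | 3
9 | hank | 9 | DEN | 6 | 2
6 | alice | 6 | MIA | 50 | 7
6 | alice | 6 | SEA | 1 | 1
7 | gina | 7 | SF | 6 | 5
After WHERE (1 rows):
users.qty | users.name | depts.qty | depts.city | depts.id | depts.amt
9 | hank | 9 | DEN | 6 | 2
After SELECT (1 rows):
users.name | users.qty
hank | 9

== RESULT ==
users.name | users.qty
hank | 9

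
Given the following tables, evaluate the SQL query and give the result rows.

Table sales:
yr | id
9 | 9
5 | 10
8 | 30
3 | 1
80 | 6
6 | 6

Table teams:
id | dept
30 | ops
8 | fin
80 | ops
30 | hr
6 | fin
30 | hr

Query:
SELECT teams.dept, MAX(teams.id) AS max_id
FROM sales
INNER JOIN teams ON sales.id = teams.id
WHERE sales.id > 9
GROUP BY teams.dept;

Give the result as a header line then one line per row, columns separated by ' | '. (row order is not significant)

== RESULT ==
teams.dept | max_id
ops | 30
hr | 30

Derivation:
After JOIN teams (5 rows):
sales.yr | sales.id | teams.id | teams.dept
8 | 30 | 30 | ops
8 | 30 | 30 | hr
8 | 30 | 30 | hr
80 | 6 | 6 | fin
6 | 6 | 6 | fin
After WHERE (3 rows):
sales.yr | sales.id | teams.id | teams.dept
8 | 30 | 30 | ops
8 | 30 | 30 | hr
8 | 30 | 30 | hr
After GROUP BY (2 rows):
teams.dept | max_id
ops | 30
hr | 30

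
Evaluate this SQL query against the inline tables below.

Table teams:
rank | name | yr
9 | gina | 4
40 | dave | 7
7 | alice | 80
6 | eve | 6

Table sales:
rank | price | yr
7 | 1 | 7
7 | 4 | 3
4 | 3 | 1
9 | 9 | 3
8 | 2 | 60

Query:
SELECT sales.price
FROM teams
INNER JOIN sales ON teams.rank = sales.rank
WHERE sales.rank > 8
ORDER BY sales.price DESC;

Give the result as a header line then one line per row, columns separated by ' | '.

== RESULT ==
sales.price
9

Derivation:
After JOIN sales (3 rows):
teams.rank | teams.name | teams.yr | sales.rank | sales.price | sales.yr
9 | gina | 4 | 9 | 9 | 3
7 | alice | 80 | 7 | 1 | 7
7 | alice | 80 | 7 | 4 | 3
After WHERE (1 rows):
teams.rank | teams.name | teams.yr | sales.rank | sales.price | sales.yr
9 | gina | 4 | 9 | 9 | 3
After SELECT (1 rows):
sales.price
9
After ORDER BY (1 rows):
sales.price
9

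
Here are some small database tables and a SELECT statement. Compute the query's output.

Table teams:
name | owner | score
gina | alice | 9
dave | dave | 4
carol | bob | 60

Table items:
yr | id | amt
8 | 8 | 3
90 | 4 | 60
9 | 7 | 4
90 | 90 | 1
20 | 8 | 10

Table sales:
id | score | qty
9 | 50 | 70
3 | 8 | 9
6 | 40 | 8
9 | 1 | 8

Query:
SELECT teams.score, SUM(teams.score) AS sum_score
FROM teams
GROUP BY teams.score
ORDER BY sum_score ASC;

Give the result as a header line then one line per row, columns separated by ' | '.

== RESULT ==
teams.score | sum_score
4 | 4
9 | 9
60 | 60

Derivation:
After GROUP BY (3 rows):
teams.score | sum_score
9 | 9
4 | 4
60 | 60
After ORDER BY (3 rows):
teams.score | sum_score
4 | 4
9 | 9
60 | 60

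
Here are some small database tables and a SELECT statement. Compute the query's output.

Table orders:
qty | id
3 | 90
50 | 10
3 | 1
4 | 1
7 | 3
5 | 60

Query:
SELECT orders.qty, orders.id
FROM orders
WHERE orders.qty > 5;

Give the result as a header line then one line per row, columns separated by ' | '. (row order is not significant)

== RESULT ==
orders.qty | orders.id
50 | 10
7 | 3

Derivation:
After WHERE (2 rows):
orders.qty | orders.id
50 | 10
7 | 3
After SELECT (2 rows):
orders.qty | orders.id
50 | 10
7 | 3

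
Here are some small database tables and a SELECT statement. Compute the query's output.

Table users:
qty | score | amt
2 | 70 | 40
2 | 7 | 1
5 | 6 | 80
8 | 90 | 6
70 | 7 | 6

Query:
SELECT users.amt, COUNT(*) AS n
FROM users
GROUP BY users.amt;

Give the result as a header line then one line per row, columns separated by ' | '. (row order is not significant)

== RESULT ==
users.amt | n
40 | 1
1 | 1
80 | 1
6 | 2

Derivation:
After GROUP BY (4 rows):
users.amt | n
40 | 1
1 | 1
80 | 1
6 | 2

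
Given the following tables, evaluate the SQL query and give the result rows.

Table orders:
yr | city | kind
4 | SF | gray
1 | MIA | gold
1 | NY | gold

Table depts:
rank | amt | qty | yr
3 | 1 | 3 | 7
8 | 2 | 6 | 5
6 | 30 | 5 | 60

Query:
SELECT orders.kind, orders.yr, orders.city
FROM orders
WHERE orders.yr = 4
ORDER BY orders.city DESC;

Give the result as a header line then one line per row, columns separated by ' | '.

== RESULT ==
orders.kind | orders.yr | orders.city
gray | 4 | SF

Derivation:
After WHERE (1 rows):
orders.yr | orders.city | orders.kind
4 | SF | gray
After SELECT (1 rows):
orders.kind | orders.yr | orders.city
gray | 4 | SF
After ORDER BY (1 rows):
orders.kind | orders.yr | orders.city
gray | 4 | SF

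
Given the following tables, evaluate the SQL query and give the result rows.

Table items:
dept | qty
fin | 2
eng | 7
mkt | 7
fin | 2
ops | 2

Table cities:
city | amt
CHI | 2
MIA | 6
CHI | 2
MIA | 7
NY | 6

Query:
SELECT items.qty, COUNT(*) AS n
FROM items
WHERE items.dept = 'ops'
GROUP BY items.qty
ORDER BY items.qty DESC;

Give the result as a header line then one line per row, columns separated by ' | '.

After WHERE (1 rows):
items.dept | items.qty
ops | 2
After GROUP BY (1 rows):
items.qty | n
2 | 1
After ORDER BY (1 rows):
items.qty | n
2 | 1

== RESULT ==
items.qty | n
2 | 1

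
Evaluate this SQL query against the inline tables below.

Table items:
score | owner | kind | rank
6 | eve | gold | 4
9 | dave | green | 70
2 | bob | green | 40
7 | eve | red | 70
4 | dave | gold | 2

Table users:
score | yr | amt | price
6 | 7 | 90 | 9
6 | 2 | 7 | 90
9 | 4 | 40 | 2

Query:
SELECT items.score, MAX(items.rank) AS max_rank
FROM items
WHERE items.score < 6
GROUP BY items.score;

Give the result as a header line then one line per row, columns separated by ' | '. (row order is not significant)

== RESULT ==
items.score | max_rank
2 | 40
4 | 2

Derivation:
After WHERE (2 rows):
items.score | items.owner | items.kind | items.rank
2 | bob | green | 40
4 | dave | gold | 2
After GROUP BY (2 rows):
items.score | max_rank
2 | 40
4 | 2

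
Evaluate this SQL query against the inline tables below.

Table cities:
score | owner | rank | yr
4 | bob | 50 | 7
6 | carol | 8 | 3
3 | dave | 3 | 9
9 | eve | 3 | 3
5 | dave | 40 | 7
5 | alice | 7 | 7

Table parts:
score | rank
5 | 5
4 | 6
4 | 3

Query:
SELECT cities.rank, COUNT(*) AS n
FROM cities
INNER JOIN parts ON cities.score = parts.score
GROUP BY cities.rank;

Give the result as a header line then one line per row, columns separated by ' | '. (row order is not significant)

== RESULT ==
cities.rank | n
50 | 2
40 | 1
7 | 1

Derivation:
After JOIN parts (4 rows):
cities.score | cities.owner | cities.rank | cities.yr | parts.score | parts.rank
4 | bob | 50 | 7 | 4 | 6
4 | bob | 50 | 7 | 4 | 3
5 | dave | 40 | 7 | 5 | 5
5 | alice | 7 | 7 | 5 | 5
After GROUP BY (3 rows):
cities.rank | n
50 | 2
40 | 1
7 | 1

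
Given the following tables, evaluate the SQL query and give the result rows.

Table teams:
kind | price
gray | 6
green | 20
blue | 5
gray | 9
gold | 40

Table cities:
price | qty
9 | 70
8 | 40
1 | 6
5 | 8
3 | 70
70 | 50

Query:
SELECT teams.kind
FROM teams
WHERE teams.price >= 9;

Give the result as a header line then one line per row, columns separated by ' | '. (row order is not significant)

After WHERE (3 rows):
teams.kind | teams.price
green | 20
gray | 9
gold | 40
After SELECT (3 rows):
teams.kind
green
gray
gold

== RESULT ==
teams.kind
green
gray
gold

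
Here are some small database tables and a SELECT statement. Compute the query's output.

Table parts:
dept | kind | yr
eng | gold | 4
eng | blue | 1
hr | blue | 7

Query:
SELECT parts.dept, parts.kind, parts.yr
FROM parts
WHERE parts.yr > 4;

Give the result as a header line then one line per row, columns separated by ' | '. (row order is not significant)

== RESULT ==
parts.dept | parts.kind | parts.yr
hr | blue | 7

Derivation:
After WHERE (1 rows):
parts.dept | parts.kind | parts.yr
hr | blue | 7
After SELECT (1 rows):
parts.dept | parts.kind | parts.yr
hr | blue | 7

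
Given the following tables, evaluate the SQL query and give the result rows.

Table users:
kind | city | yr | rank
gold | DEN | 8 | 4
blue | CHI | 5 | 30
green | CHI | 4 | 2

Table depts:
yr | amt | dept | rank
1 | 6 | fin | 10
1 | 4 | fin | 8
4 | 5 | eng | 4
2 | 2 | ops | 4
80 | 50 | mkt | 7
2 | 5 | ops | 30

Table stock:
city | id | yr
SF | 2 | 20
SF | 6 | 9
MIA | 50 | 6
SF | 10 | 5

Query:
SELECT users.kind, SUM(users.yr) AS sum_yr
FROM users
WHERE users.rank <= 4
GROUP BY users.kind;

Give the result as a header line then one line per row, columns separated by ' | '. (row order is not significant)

After WHERE (2 rows):
users.kind | users.city | users.yr | users.rank
gold | DEN | 8 | 4
green | CHI | 4 | 2
After GROUP BY (2 rows):
users.kind | sum_yr
gold | 8
green | 4

== RESULT ==
users.kind | sum_yr
gold | 8
green | 4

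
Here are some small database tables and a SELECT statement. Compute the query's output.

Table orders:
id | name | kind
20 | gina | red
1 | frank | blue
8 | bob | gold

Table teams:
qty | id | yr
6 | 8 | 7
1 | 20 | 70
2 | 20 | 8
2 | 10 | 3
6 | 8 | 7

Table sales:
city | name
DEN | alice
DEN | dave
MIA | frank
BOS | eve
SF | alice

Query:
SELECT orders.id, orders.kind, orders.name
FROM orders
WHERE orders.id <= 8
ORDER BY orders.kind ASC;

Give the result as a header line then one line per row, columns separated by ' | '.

== RESULT ==
orders.id | orders.kind | orders.name
1 | blue | frank
8 | gold | bob

Derivation:
After WHERE (2 rows):
orders.id | orders.name | orders.kind
1 | frank | blue
8 | bob | gold
After SELECT (2 rows):
orders.id | orders.kind | orders.name
1 | blue | frank
8 | gold | bob
After ORDER BY (2 rows):
orders.id | orders.kind | orders.name
1 | blue | frank
8 | gold | bob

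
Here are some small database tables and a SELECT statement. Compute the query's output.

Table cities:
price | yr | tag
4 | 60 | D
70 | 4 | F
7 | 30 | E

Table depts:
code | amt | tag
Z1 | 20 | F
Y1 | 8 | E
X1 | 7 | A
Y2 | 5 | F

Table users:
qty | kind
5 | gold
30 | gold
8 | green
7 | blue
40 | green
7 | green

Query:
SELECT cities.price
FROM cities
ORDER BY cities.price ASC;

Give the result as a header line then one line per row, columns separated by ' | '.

After SELECT (3 rows):
cities.price
4
70
7
After ORDER BY (3 rows):
cities.price
4
7
70

== RESULT ==
cities.price
4
7
70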